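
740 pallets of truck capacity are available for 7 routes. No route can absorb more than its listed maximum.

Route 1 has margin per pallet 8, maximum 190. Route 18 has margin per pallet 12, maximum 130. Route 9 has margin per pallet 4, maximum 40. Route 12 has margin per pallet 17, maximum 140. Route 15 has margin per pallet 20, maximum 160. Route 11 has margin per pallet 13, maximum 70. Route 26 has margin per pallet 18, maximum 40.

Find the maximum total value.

10330

Highest margin per pallet first: Route 15 20 > Route 26 18 > Route 12 17 > Route 11 13 > Route 18 12 > Route 1 8 > Route 9 4.
Give Route 15 160 to hit its cap of 160 — 580 left.
Route 26: +40 to 40 (cap) — 540 left.
Give Route 12 140 to hit its cap of 140 — 400 left.
Route 11 takes 70 to reach its cap of 70 — 330 left.
Route 18: +130 to 130 (cap) — 200 left.
Route 1: +190 to 190 (cap) — 10 left.
Route 9 has room for 40 but only 10 remain, so it gets 10.
Total = 8×190 + 12×130 + 4×10 + 17×140 + 20×160 + 13×70 + 18×40 = 10330.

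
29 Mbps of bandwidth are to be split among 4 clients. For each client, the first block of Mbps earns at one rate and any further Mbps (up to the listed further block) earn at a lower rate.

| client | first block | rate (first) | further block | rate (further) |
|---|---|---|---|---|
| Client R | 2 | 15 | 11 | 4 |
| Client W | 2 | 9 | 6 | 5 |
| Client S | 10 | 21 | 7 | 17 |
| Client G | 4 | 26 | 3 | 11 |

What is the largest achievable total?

Order all 8 blocks by rate: Client G/T1 26 > Client S/T1 21 > Client S/T2 17 > Client R/T1 15 > Client G/T2 11 > Client W/T1 9 > Client W/T2 5 > Client R/T2 4.
Client G/T1 (26): +4 → 25 left.
Client S/T1 (21): +10 → 15 left.
Client S/T2 (17): +7 → 8 left.
Client R/T1 (15): +2 → 6 left.
Client G T2 at 11: fill all 3 → 3 left.
Client W T1 at 9: fill all 2 → 1 left.
Client W T2 at 5: only 1 left, fill 1.
Total = 26×4 + 21×10 + 17×7 + 15×2 + 11×3 + 9×2 + 5×1 = 519.

519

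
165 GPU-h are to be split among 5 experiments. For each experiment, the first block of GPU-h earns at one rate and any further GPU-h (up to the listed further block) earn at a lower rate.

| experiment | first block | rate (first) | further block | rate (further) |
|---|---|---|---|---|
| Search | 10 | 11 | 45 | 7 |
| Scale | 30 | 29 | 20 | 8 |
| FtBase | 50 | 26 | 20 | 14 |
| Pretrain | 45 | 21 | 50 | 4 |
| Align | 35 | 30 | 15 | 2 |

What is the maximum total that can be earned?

Order all 10 blocks by rate: Align/first 30 > Scale/first 29 > FtBase/first 26 > Pretrain/first 21 > FtBase/second 14 > Search/first 11 > Scale/second 8 > Search/second 7 > Pretrain/second 4 > Align/second 2.
Align/first (30): +35 — 130 left.
Scale first at 29: fill all 30 — 100 left.
FtBase/first (26): +50 — 50 left.
Pretrain first at 21: fill all 45 — 5 left.
FtBase/second: +5 of 20 at 14; pool empty.
Total = 30×35 + 29×30 + 26×50 + 21×45 + 14×5 = 4235.

4235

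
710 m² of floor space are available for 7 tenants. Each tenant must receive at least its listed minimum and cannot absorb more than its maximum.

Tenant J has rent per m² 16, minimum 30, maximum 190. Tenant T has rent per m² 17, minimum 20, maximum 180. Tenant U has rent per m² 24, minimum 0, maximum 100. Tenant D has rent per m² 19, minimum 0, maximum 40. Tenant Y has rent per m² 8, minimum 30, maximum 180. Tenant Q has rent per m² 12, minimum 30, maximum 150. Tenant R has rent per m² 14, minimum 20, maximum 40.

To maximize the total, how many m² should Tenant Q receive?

130

Meeting every minimum uses 30+20+0+0+30+30+20 = 130 m², leaving 580.
Rank by rent per m²: Tenant U 24 > Tenant D 19 > Tenant T 17 > Tenant J 16 > Tenant R 14 > Tenant Q 12 > Tenant Y 8.
Give Tenant U 100 more to hit its cap of 100 ; 480 left.
Give Tenant D 40 more to hit its cap of 40 ; 440 left.
Tenant T takes 160 more to reach its cap of 180 ; 280 left.
Give Tenant J 160 more to hit its cap of 190 ; 120 left.
Tenant R: +20 to 40 (cap) ; 100 left.
Tenant Q: +100 (room for 120) → 130. Pool exhausted.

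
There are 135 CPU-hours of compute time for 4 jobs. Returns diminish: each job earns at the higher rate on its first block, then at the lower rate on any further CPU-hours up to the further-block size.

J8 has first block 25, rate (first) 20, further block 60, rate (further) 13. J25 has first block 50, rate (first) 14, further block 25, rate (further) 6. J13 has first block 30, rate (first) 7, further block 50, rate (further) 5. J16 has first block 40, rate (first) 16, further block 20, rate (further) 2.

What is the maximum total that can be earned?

2100

Order all 8 blocks by rate: J8/first 20 > J16/first 16 > J25/first 14 > J8/second 13 > J13/first 7 > J25/second 6 > J13/second 5 > J16/second 2.
Fill J8 first block (25 at 20) — 110 left.
Fill J16 first block (40 at 16) — 70 left.
J25/first (14): +50 — 20 left.
J8/second: +20 of 60 at 13; pool empty.
Total = 20×25 + 16×40 + 14×50 + 13×20 = 2100.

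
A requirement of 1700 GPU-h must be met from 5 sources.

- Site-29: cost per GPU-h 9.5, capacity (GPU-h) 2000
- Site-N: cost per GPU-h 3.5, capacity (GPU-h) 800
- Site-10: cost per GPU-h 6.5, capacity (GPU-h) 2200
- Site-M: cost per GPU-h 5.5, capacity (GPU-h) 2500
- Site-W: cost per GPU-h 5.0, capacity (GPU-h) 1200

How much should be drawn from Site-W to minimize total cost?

Cheapest first:
Take 800 from Site-N at 3.5 → need 900 more.
Take 900 from Site-W at 5.0 to finish.
Site-M, Site-10, Site-29: unused.

900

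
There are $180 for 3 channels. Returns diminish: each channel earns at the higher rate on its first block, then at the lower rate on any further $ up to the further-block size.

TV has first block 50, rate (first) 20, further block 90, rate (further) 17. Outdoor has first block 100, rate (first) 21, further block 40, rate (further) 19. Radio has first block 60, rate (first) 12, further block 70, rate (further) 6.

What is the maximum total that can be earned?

Treat each block as its own option and order by rate: Outdoor/tier1 21 > TV/tier1 20 > Outdoor/tier2 19 > TV/tier2 17 > Radio/tier1 12 > Radio/tier2 6.
Outdoor/tier1 (21): +100 → 80 left.
Fill TV tier1 block (50 at 20) → 30 left.
Outdoor/tier2: +30 of 40 at 19; pool empty.
Total = 21×100 + 20×50 + 19×30 = 3670.

3670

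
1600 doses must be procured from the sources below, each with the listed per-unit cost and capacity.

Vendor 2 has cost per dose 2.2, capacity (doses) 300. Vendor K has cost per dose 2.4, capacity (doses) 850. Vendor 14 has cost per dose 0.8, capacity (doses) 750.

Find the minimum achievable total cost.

2580

Cheapest first:
Take 750 from Vendor 14 at 0.8 → need 850 more.
Take 300 from Vendor 2 at 2.2 → need 550 more.
Take 550 from Vendor K at 2.4 to finish.
Cost = 750×0.8 + 300×2.2 + 550×2.4 = 2580.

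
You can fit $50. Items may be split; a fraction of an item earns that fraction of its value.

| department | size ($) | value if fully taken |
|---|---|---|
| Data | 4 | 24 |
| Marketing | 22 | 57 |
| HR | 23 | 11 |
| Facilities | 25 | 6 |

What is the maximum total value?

Best value per unit of size first: Data 24/4≈6, Marketing 57/22≈2.59, HR 11/23≈0.478, Facilities 6/25≈0.24.
Data: take in full, 4 $ for value 24 → 46 left.
Marketing: take in full, 22 $ for value 57 → 24 left.
HR: take in full, 23 $ for value 11 → 1 left.
1 $ left: a 1/25 share of Facilities gives 6×1/25 = 0.24.
Total value = 92.24.

92.24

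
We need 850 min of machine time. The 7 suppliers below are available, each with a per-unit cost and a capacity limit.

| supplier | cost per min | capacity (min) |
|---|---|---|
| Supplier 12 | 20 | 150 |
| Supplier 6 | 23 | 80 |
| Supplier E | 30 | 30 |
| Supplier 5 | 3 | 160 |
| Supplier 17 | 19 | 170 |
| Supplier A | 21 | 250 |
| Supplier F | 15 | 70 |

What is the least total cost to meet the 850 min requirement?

14160

Fill from the cheapest supplier first.
Supplier 5 (3): use full 160 → 690 min to go.
Supplier F at 15: take all 70 min → 620 still needed.
Take 170 from Supplier 17 at 19 → need 450 more.
Supplier 12 (20): use full 150 → 300 min to go.
Supplier A (21): use full 250 → 50 min to go.
Supplier 6 (23): take the remaining 50 → done.
Supplier E: unused.
Cost = 160×3 + 70×15 + 170×19 + 150×20 + 250×21 + 50×23 = 14160.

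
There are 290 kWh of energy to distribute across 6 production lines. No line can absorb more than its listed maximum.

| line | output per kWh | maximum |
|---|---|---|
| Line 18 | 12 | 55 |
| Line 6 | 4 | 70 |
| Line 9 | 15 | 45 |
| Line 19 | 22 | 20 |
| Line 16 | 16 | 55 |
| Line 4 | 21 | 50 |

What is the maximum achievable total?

3965

Order the production lines by output per kWh: Line 19 22 > Line 4 21 > Line 16 16 > Line 9 15 > Line 18 12 > Line 6 4.
Line 19 takes 20 to reach its cap of 20 ; 270 left.
Give Line 4 50 to hit its cap of 50 ; 220 left.
Line 16 takes 55 to reach its cap of 55 ; 165 left.
Line 9 takes 45 to reach its cap of 45 ; 120 left.
Give Line 18 55 to hit its cap of 55 ; 65 left.
Line 6: +65 (room for 70) → 65. Pool exhausted.
Total = 12×55 + 4×65 + 15×45 + 22×20 + 16×55 + 21×50 = 3965.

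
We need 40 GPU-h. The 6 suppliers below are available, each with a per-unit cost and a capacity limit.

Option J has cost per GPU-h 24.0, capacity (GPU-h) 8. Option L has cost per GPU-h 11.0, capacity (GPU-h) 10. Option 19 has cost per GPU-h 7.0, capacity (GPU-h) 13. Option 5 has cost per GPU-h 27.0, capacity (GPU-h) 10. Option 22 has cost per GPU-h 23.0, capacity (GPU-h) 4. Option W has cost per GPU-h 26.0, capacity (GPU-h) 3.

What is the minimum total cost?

617

Cheapest first:
Take 13 from Option 19 at 7.0 — need 27 more.
Option L (11.0): use full 10 — 17 GPU-h to go.
Option 22 (23.0): use full 4 — 13 GPU-h to go.
Option J at 24.0: take all 8 GPU-h — 5 still needed.
Option W at 26.0: take all 3 GPU-h — 2 still needed.
Option 5 (27.0): take the remaining 2 — done.
Cost = 13×7.0 + 10×11.0 + 4×23.0 + 8×24.0 + 3×26.0 + 2×27.0 = 617.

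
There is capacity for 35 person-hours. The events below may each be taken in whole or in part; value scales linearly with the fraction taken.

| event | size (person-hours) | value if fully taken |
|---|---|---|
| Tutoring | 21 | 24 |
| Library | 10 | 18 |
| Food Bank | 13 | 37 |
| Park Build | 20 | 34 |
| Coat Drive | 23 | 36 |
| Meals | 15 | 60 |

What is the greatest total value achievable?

Best value per unit of size first: Meals 60/15≈4, Food Bank 37/13≈2.85, Library 18/10≈1.8, Park Build 34/20≈1.7, Coat Drive 36/23≈1.57, Tutoring 24/21≈1.14.
All 15 person-hours of Meals fit (value 60) ; 20 remain.
Food Bank: take in full, 13 person-hours for value 37 ; 7 left.
Fill the last 7 person-hours with part of Library: 7/10 of it earns 12.6.
Total value = 109.6.

109.6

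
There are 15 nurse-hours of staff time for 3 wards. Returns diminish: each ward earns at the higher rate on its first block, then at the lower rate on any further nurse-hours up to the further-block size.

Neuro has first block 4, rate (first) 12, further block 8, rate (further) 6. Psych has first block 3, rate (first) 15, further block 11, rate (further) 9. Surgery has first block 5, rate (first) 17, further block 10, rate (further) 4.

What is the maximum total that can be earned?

205

Order all 6 blocks by rate: Surgery/first 17 > Psych/first 15 > Neuro/first 12 > Psych/second 9 > Neuro/second 6 > Surgery/second 4.
Surgery first at 17: fill all 5 — 10 left.
Fill Psych first block (3 at 15) — 7 left.
Neuro first at 12: fill all 4 — 3 left.
Psych/second: +3 of 11 at 9; pool empty.
Total = 17×5 + 15×3 + 12×4 + 9×3 = 205.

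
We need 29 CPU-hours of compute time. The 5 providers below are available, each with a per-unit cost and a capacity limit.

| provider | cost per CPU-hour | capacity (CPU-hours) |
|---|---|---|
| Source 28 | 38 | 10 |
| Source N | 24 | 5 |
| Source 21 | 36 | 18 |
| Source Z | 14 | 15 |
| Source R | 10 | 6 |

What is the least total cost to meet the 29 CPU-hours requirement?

498

Fill from the cheapest provider first.
Source R (10): use full 6 → 23 CPU-hours to go.
Source Z at 14: take all 15 CPU-hours → 8 still needed.
Take 5 from Source N at 24 → need 3 more.
Source 21 (36): take the remaining 3 → done.
Source 28: unused.
Cost = 6×10 + 15×14 + 5×24 + 3×36 = 498.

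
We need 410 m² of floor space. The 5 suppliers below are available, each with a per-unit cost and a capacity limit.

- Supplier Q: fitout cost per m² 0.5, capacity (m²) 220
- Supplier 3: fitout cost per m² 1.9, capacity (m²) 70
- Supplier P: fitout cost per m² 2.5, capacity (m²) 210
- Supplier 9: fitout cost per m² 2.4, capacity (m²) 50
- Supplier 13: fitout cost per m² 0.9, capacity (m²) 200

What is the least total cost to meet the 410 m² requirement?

Use suppliers in increasing cost order.
Supplier Q at 0.5: take all 220 m² → 190 still needed.
Supplier 13 at 0.9: take 190 of its 200 → requirement met.
Supplier 3, Supplier 9, Supplier P: unused.
Cost = 220×0.5 + 190×0.9 = 281.

281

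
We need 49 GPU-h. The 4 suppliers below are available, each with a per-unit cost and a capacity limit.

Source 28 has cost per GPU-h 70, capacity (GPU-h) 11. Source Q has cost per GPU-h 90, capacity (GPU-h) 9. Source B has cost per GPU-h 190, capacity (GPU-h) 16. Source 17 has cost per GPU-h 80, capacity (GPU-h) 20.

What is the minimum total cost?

4890

Fill from the cheapest supplier first.
Source 28 at 70: take all 11 GPU-h — 38 still needed.
Source 17 at 80: take all 20 GPU-h — 18 still needed.
Source Q at 90: take all 9 GPU-h — 9 still needed.
Source B (190): take the remaining 9 — done.
Cost = 11×70 + 20×80 + 9×90 + 9×190 = 4890.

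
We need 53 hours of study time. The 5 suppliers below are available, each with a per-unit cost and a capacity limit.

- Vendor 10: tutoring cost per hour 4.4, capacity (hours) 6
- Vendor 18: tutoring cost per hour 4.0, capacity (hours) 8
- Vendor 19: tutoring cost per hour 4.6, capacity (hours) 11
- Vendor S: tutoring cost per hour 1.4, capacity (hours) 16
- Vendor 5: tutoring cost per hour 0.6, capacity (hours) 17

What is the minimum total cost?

Use suppliers in increasing cost order.
Take 17 from Vendor 5 at 0.6 ; need 36 more.
Vendor S at 1.4: take all 16 hours ; 20 still needed.
Take 8 from Vendor 18 at 4.0 ; need 12 more.
Vendor 10 at 4.4: take all 6 hours ; 6 still needed.
Vendor 19 at 4.6: take 6 of its 11 ; requirement met.
Cost = 17×0.6 + 16×1.4 + 8×4.0 + 6×4.4 + 6×4.6 = 118.6.

118.6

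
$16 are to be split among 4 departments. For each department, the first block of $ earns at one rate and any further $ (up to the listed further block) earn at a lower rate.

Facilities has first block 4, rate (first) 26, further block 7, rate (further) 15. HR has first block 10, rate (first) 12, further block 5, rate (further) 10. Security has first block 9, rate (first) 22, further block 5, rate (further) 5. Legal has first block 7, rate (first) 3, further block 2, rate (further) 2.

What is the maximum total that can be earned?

347

Order all 8 blocks by rate: Facilities/T1 26 > Security/T1 22 > Facilities/T2 15 > HR/T1 12 > HR/T2 10 > Security/T2 5 > Legal/T1 3 > Legal/T2 2.
Facilities/T1 (26): +4 — 12 left.
Fill Security T1 block (9 at 22) — 3 left.
Facilities T2 at 15: only 3 left, fill 3.
Total = 26×4 + 22×9 + 15×3 = 347.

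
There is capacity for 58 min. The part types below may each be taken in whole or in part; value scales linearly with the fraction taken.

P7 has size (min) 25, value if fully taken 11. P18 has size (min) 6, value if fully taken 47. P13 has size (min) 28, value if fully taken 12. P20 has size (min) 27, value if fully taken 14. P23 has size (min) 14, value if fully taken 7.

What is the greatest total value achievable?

72.84

Rank by value-to-size ratio: P18 47/6≈7.83, P20 14/27≈0.519, P23 7/14≈0.5, P7 11/25≈0.44, P13 12/28≈0.429.
P18: take in full, 6 min for value 47 → 52 left.
P20: take in full, 27 min for value 14 → 25 left.
Take all of P23 (14 min, value 7) → 11 min left.
11 min left: a 11/25 share of P7 gives 11×11/25 = 4.84.
Total value = 72.84.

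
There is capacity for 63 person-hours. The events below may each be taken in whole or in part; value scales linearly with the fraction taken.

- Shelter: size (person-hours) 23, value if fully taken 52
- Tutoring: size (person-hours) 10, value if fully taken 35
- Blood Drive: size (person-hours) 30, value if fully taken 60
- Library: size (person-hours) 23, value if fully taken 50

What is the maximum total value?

Best value per unit of size first: Tutoring 35/10≈3.5, Shelter 52/23≈2.26, Library 50/23≈2.17, Blood Drive 60/30≈2.
Take all of Tutoring (10 person-hours, value 35) — 53 person-hours left.
Take all of Shelter (23 person-hours, value 52) — 30 person-hours left.
Library: take in full, 23 person-hours for value 50 — 7 left.
Fill the last 7 person-hours with part of Blood Drive: 7/30 of it earns 14.
Total value = 151.

151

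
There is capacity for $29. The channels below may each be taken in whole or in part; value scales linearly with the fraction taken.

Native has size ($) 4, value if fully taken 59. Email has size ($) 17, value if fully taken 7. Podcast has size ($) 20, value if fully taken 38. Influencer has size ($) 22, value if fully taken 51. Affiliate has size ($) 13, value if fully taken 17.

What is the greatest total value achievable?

115.7

Rank by value-to-size ratio: Native 59/4≈14.8, Influencer 51/22≈2.32, Podcast 38/20≈1.9, Affiliate 17/13≈1.31, Email 7/17≈0.412.
All 4 $ of Native fit (value 59) — 25 remain.
Take all of Influencer (22 $, value 51) — 3 $ left.
Only 3 $ remain; take 3/20 of Podcast for value 38×3/20 = 5.7.
Total value = 115.7.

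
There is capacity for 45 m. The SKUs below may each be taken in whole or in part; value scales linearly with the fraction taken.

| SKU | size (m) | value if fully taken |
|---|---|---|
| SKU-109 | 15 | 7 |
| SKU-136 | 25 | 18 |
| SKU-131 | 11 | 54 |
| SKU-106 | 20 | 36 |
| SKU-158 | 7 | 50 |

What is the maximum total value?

Sort by value density: SKU-158 50/7≈7.14, SKU-131 54/11≈4.91, SKU-106 36/20≈1.8, SKU-136 18/25≈0.72, SKU-109 7/15≈0.467.
SKU-158: take in full, 7 m for value 50 → 38 left.
Take all of SKU-131 (11 m, value 54) → 27 m left.
SKU-106: take in full, 20 m for value 36 → 7 left.
Only 7 m remain; take 7/25 of SKU-136 for value 18×7/25 = 5.04.
Total value = 145.04.

145.04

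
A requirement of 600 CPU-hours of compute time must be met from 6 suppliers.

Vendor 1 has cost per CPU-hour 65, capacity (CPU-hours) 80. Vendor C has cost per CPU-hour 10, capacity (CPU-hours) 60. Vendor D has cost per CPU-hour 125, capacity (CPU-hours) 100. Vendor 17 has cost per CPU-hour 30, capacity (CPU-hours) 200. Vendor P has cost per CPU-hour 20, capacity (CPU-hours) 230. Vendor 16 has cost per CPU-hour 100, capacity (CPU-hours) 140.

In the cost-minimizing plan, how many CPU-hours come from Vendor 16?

30

Use suppliers in increasing cost order.
Vendor C at 10: take all 60 CPU-hours — 540 still needed.
Vendor P at 20: take all 230 CPU-hours — 310 still needed.
Take 200 from Vendor 17 at 30 — need 110 more.
Take 80 from Vendor 1 at 65 — need 30 more.
Vendor 16 (100): take the remaining 30 — done.
Vendor D: unused.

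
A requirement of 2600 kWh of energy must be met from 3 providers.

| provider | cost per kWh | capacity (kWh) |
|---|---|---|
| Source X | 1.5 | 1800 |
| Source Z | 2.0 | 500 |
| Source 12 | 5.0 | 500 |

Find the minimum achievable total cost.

Cheapest first:
Source X at 1.5: take all 1800 kWh → 800 still needed.
Source Z at 2.0: take all 500 kWh → 300 still needed.
Source 12 (5.0): take the remaining 300 → done.
Cost = 1800×1.5 + 500×2.0 + 300×5.0 = 5200.

5200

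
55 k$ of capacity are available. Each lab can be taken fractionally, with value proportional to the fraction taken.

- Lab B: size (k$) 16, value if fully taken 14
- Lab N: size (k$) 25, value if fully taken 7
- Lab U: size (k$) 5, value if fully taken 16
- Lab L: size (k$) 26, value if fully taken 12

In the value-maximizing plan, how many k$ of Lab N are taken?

8

Best value per unit of size first: Lab U 16/5≈3.2, Lab B 14/16≈0.875, Lab L 12/26≈0.462, Lab N 7/25≈0.28.
All 5 k$ of Lab U fit (value 16) → 50 remain.
Lab B: take in full, 16 k$ for value 14 → 34 left.
All 26 k$ of Lab L fit (value 12) → 8 remain.
Fill the last 8 k$ with part of Lab N: 8/25 of it earns 2.24.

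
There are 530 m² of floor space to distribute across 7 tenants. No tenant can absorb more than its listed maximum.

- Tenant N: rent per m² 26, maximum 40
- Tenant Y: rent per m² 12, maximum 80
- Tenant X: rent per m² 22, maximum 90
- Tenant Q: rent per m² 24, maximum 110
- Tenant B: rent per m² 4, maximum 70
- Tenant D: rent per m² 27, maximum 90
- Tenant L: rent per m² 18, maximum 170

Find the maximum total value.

Rank by rent per m²: Tenant D 27 > Tenant N 26 > Tenant Q 24 > Tenant X 22 > Tenant L 18 > Tenant Y 12 > Tenant B 4.
Tenant D: +90 to 90 (cap) → 440 left.
Give Tenant N 40 to hit its cap of 40 → 400 left.
Tenant Q: +110 to 110 (cap) → 290 left.
Tenant X: +90 to 90 (cap) → 200 left.
Give Tenant L 170 to hit its cap of 170 → 30 left.
Only 30 left; Tenant Y takes them to reach 30.
Total = 26×40 + 12×30 + 22×90 + 24×110 + 27×90 + 18×170 = 11510.

11510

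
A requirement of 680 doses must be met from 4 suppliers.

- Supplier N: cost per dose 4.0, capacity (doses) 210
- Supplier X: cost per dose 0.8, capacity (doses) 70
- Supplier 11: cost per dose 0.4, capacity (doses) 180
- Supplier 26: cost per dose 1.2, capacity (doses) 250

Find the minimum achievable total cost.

Use suppliers in increasing cost order.
Supplier 11 at 0.4: take all 180 doses → 500 still needed.
Take 70 from Supplier X at 0.8 → need 430 more.
Take 250 from Supplier 26 at 1.2 → need 180 more.
Take 180 from Supplier N at 4.0 to finish.
Cost = 180×0.4 + 70×0.8 + 250×1.2 + 180×4.0 = 1148.

1148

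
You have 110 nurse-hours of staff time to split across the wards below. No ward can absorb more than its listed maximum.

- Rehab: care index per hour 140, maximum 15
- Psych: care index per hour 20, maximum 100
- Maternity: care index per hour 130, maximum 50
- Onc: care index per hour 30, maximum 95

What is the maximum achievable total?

9950

Highest care index per hour first: Rehab 140 > Maternity 130 > Onc 30 > Psych 20.
Rehab takes 15 to reach its cap of 15 — 95 left.
Give Maternity 50 to hit its cap of 50 — 45 left.
Onc has room for 95 but only 45 remain, so it gets 45.
Total = 140×15 + 130×50 + 30×45 = 9950.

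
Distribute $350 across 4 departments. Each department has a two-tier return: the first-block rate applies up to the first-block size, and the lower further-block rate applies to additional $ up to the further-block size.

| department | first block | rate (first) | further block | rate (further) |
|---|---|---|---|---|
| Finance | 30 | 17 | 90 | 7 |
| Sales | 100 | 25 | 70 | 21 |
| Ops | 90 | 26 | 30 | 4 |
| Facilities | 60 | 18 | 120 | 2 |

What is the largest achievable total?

7900

Rank every tier by rate: Ops/first 26 > Sales/first 25 > Sales/second 21 > Facilities/first 18 > Finance/first 17 > Finance/second 7 > Ops/second 4 > Facilities/second 2.
Ops/first (26): +90 ; 260 left.
Fill Sales first block (100 at 25) ; 160 left.
Fill Sales second block (70 at 21) ; 90 left.
Facilities first at 18: fill all 60 ; 30 left.
Finance first at 17: fill all 30 ; 0 left.
Total = 26×90 + 25×100 + 21×70 + 18×60 + 17×30 = 7900.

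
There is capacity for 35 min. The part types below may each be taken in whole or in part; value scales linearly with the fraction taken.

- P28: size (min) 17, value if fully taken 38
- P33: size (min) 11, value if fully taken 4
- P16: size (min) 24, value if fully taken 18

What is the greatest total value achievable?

51.5

Sort by value density: P28 38/17≈2.24, P16 18/24≈0.75, P33 4/11≈0.364.
All 17 min of P28 fit (value 38) ; 18 remain.
Only 18 min remain; take 18/24 of P16 for value 18×18/24 = 13.5.
Total value = 51.5.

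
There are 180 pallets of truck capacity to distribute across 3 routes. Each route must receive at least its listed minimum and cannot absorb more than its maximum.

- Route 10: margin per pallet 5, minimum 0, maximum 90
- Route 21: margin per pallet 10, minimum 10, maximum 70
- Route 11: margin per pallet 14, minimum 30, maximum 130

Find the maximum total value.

Meeting every minimum uses 0+10+30 = 40 pallets, leaving 140.
Order the routes by margin per pallet: Route 11 14 > Route 21 10 > Route 10 5.
Route 11: +100 to 130 (cap) — 40 left.
Only 40 left; Route 21 takes them to reach 50.
Total = 10×50 + 14×130 = 2320.

2320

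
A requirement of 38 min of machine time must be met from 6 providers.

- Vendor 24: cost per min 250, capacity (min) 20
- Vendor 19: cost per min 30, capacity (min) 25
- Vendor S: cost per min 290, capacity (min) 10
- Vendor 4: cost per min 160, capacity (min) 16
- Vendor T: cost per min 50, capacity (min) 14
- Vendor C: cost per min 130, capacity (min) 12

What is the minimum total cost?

1400

Cheapest first:
Vendor 19 at 30: take all 25 min → 13 still needed.
Vendor T (50): take the remaining 13 → done.
Vendor C, Vendor 4, Vendor 24, Vendor S: unused.
Cost = 25×30 + 13×50 = 1400.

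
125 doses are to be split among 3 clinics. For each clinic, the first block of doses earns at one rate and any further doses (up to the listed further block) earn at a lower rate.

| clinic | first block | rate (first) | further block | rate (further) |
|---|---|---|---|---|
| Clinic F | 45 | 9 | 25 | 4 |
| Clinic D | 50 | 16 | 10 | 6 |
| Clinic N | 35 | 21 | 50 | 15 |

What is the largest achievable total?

2135

Treat each block as its own option and order by rate: Clinic N/T1 21 > Clinic D/T1 16 > Clinic N/T2 15 > Clinic F/T1 9 > Clinic D/T2 6 > Clinic F/T2 4.
Fill Clinic N T1 block (35 at 21) → 90 left.
Clinic D/T1 (16): +50 → 40 left.
Clinic N T2 at 15: only 40 left, fill 40.
Total = 21×35 + 16×50 + 15×40 = 2135.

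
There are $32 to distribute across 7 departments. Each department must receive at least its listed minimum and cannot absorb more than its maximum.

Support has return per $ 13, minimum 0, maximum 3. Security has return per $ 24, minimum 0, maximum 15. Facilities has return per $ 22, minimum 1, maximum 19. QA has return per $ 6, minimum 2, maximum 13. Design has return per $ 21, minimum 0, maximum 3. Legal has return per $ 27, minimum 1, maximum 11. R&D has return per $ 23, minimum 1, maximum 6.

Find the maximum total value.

Meeting every minimum uses 0+0+1+2+0+1+1 = 5 $, leaving 27.
Highest return per $ first: Legal 27 > Security 24 > R&D 23 > Facilities 22 > Design 21 > Support 13 > QA 6.
Legal: +10 to 11 (cap) — 17 left.
Security takes 15 more to reach its cap of 15 — 2 left.
R&D has room for 5 more but only 2 remain, so it gets 3.
Total = 24×15 + 22×1 + 6×2 + 27×11 + 23×3 = 760.

760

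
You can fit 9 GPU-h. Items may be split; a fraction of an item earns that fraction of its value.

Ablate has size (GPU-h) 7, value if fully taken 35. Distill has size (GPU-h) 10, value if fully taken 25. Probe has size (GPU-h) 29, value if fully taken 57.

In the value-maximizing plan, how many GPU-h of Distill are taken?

2

Best value per unit of size first: Ablate 35/7≈5, Distill 25/10≈2.5, Probe 57/29≈1.97.
Take all of Ablate (7 GPU-h, value 35) — 2 GPU-h left.
Fill the last 2 GPU-h with part of Distill: 2/10 of it earns 5.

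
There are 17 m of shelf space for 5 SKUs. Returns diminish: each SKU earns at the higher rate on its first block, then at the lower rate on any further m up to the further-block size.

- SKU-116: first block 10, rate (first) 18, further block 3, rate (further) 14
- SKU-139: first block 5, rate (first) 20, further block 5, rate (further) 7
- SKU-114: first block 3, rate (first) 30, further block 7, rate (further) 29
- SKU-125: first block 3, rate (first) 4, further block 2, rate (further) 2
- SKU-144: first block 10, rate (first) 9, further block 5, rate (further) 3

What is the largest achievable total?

429

Treat each block as its own option and order by rate: SKU-114/T1 30 > SKU-114/T2 29 > SKU-139/T1 20 > SKU-116/T1 18 > SKU-116/T2 14 > SKU-144/T1 9 > SKU-139/T2 7 > SKU-125/T1 4 > SKU-144/T2 3 > SKU-125/T2 2.
SKU-114 T1 at 30: fill all 3 ; 14 left.
SKU-114 T2 at 29: fill all 7 ; 7 left.
SKU-139 T1 at 20: fill all 5 ; 2 left.
2 remain; put them into SKU-116 T1 at 18.
Total = 30×3 + 29×7 + 20×5 + 18×2 = 429.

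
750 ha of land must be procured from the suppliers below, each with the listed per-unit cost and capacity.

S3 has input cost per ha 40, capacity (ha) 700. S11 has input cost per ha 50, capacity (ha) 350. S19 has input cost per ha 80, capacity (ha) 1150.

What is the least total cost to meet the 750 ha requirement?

30500

Cheapest first:
Take 700 from S3 at 40 — need 50 more.
S11 at 50: take 50 of its 350 — requirement met.
S19: unused.
Cost = 700×40 + 50×50 = 30500.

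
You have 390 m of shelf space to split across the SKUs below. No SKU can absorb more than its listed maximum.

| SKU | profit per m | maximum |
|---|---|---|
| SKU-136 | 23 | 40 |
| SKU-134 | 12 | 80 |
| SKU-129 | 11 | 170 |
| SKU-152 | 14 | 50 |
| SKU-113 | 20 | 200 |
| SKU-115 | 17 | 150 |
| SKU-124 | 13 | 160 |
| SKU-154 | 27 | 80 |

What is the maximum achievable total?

Highest profit per m first: SKU-154 27 > SKU-136 23 > SKU-113 20 > SKU-115 17 > SKU-152 14 > SKU-124 13 > SKU-134 12 > SKU-129 11.
Give SKU-154 80 to hit its cap of 80 ; 310 left.
Give SKU-136 40 to hit its cap of 40 ; 270 left.
SKU-113 takes 200 to reach its cap of 200 ; 70 left.
SKU-115 has room for 150 but only 70 remain, so it gets 70.
Total = 23×40 + 20×200 + 17×70 + 27×80 = 8270.

8270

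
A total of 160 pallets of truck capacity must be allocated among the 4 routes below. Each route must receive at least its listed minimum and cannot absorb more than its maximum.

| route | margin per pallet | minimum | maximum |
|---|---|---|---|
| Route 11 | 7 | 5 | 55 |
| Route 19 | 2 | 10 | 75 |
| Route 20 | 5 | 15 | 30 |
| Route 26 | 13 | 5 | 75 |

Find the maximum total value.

1480

Meeting every minimum uses 5+10+15+5 = 35 pallets, leaving 125.
Order the routes by margin per pallet: Route 26 13 > Route 11 7 > Route 20 5 > Route 19 2.
Give Route 26 70 more to hit its cap of 75 ; 55 left.
Give Route 11 50 more to hit its cap of 55 ; 5 left.
Route 20: +5 (room for 15) → 20. Pool exhausted.
Total = 7×55 + 2×10 + 5×20 + 13×75 = 1480.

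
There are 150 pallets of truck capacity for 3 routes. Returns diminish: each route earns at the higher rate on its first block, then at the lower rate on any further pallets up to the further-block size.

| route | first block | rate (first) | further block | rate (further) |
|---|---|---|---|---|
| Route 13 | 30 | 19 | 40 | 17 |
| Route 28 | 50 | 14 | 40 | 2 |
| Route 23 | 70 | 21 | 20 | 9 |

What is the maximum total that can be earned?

Treat each block as its own option and order by rate: Route 23/T1 21 > Route 13/T1 19 > Route 13/T2 17 > Route 28/T1 14 > Route 23/T2 9 > Route 28/T2 2.
Route 23 T1 at 21: fill all 70 → 80 left.
Route 13/T1 (19): +30 → 50 left.
Route 13/T2 (17): +40 → 10 left.
Route 28 T1 at 14: only 10 left, fill 10.
Total = 21×70 + 19×30 + 17×40 + 14×10 = 2860.

2860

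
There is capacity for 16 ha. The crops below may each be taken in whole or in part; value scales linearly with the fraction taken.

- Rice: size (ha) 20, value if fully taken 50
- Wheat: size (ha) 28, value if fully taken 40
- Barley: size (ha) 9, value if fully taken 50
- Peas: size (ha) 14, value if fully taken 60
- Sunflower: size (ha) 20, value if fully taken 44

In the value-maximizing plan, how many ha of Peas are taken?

7

Best value per unit of size first: Barley 50/9≈5.56, Peas 60/14≈4.29, Rice 50/20≈2.5, Sunflower 44/20≈2.2, Wheat 40/28≈1.43.
Barley: take in full, 9 ha for value 50 — 7 left.
Fill the last 7 ha with part of Peas: 7/14 of it earns 30.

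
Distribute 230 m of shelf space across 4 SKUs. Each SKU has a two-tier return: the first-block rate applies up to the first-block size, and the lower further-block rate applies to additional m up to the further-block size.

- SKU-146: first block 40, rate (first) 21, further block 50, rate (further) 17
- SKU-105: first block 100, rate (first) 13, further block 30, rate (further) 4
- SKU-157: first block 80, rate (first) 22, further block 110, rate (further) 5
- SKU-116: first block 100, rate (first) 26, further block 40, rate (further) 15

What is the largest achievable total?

Rank every tier by rate: SKU-116/tier1 26 > SKU-157/tier1 22 > SKU-146/tier1 21 > SKU-146/tier2 17 > SKU-116/tier2 15 > SKU-105/tier1 13 > SKU-157/tier2 5 > SKU-105/tier2 4.
SKU-116 tier1 at 26: fill all 100 → 130 left.
SKU-157/tier1 (22): +80 → 50 left.
SKU-146/tier1 (21): +40 → 10 left.
SKU-146 tier2 at 17: only 10 left, fill 10.
Total = 26×100 + 22×80 + 21×40 + 17×10 = 5370.

5370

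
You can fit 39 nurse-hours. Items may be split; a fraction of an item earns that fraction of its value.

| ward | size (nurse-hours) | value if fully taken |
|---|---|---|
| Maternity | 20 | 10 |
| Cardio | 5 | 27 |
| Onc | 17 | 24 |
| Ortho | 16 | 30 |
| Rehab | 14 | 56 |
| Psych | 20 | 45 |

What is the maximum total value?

128

Best value per unit of size first: Cardio 27/5≈5.4, Rehab 56/14≈4, Psych 45/20≈2.25, Ortho 30/16≈1.88, Onc 24/17≈1.41, Maternity 10/20≈0.5.
Cardio: take in full, 5 nurse-hours for value 27 → 34 left.
All 14 nurse-hours of Rehab fit (value 56) → 20 remain.
All 20 nurse-hours of Psych fit (value 45) → 0 remain.
Total value = 128.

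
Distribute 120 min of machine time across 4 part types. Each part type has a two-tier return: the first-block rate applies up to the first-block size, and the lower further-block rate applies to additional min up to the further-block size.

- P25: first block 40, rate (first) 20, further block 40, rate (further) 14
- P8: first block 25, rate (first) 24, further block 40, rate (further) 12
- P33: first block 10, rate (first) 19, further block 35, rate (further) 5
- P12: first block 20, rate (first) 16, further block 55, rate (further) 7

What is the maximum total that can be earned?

2260

Rank every tier by rate: P8/first 24 > P25/first 20 > P33/first 19 > P12/first 16 > P25/second 14 > P8/second 12 > P12/second 7 > P33/second 5.
Fill P8 first block (25 at 24) — 95 left.
P25 first at 20: fill all 40 — 55 left.
P33 first at 19: fill all 10 — 45 left.
P12/first (16): +20 — 25 left.
P25 second at 14: only 25 left, fill 25.
Total = 24×25 + 20×40 + 19×10 + 16×20 + 14×25 = 2260.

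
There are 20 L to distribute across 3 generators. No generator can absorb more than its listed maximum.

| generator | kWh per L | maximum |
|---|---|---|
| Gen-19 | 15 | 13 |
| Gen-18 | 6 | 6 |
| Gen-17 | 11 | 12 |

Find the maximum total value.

Order the generators by kWh per L: Gen-19 15 > Gen-17 11 > Gen-18 6.
Gen-19 takes 13 to reach its cap of 13 → 7 left.
Gen-17 has room for 12 but only 7 remain, so it gets 7.
Total = 15×13 + 11×7 = 272.

272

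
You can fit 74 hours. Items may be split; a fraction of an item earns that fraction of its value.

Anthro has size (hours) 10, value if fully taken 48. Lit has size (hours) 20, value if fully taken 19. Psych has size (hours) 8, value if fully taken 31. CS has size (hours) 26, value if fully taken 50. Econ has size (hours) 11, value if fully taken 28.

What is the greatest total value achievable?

175.05

Best value per unit of size first: Anthro 48/10≈4.8, Psych 31/8≈3.88, Econ 28/11≈2.55, CS 50/26≈1.92, Lit 19/20≈0.95.
Take all of Anthro (10 hours, value 48) ; 64 hours left.
Take all of Psych (8 hours, value 31) ; 56 hours left.
Take all of Econ (11 hours, value 28) ; 45 hours left.
All 26 hours of CS fit (value 50) ; 19 remain.
19 hours left: a 19/20 share of Lit gives 19×19/20 = 18.05.
Total value = 175.05.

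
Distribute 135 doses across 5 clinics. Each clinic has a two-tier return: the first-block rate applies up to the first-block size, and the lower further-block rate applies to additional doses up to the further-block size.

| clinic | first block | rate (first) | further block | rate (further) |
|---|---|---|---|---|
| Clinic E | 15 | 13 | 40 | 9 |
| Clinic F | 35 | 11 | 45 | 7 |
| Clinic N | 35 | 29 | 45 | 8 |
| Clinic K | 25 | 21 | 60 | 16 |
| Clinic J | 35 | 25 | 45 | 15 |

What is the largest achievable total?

Rank every tier by rate: Clinic N/first 29 > Clinic J/first 25 > Clinic K/first 21 > Clinic K/second 16 > Clinic J/second 15 > Clinic E/first 13 > Clinic F/first 11 > Clinic E/second 9 > Clinic N/second 8 > Clinic F/second 7.
Clinic N first at 29: fill all 35 → 100 left.
Fill Clinic J first block (35 at 25) → 65 left.
Clinic K/first (21): +25 → 40 left.
Clinic K second at 16: only 40 left, fill 40.
Total = 29×35 + 25×35 + 21×25 + 16×40 = 3055.

3055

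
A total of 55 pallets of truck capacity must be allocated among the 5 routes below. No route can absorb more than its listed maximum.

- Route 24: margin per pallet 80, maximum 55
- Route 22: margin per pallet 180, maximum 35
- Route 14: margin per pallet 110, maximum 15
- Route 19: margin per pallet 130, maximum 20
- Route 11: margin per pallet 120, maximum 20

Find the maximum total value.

8900

Order the routes by margin per pallet: Route 22 180 > Route 19 130 > Route 11 120 > Route 14 110 > Route 24 80.
Route 22: +35 to 35 (cap) — 20 left.
Route 19 takes 20 to reach its cap of 20 — 0 left.
Total = 180×35 + 130×20 = 8900.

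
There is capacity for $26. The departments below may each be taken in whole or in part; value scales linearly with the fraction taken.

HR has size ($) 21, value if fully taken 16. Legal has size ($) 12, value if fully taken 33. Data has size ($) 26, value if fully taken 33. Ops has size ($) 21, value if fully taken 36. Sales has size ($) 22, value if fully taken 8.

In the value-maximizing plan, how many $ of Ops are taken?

Best value per unit of size first: Legal 33/12≈2.75, Ops 36/21≈1.71, Data 33/26≈1.27, HR 16/21≈0.762, Sales 8/22≈0.364.
Legal: take in full, 12 $ for value 33 — 14 left.
14 $ left: a 14/21 share of Ops gives 36×14/21 = 24.

14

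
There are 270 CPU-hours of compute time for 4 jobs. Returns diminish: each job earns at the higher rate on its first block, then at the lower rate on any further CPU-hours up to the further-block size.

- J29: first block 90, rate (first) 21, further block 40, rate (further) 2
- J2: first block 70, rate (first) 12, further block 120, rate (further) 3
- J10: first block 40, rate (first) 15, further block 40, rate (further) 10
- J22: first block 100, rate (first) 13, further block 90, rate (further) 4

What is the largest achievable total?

4270

Treat each block as its own option and order by rate: J29/T1 21 > J10/T1 15 > J22/T1 13 > J2/T1 12 > J10/T2 10 > J22/T2 4 > J2/T2 3 > J29/T2 2.
J29 T1 at 21: fill all 90 — 180 left.
J10/T1 (15): +40 — 140 left.
J22/T1 (13): +100 — 40 left.
40 remain; put them into J2 T1 at 12.
Total = 21×90 + 15×40 + 13×100 + 12×40 = 4270.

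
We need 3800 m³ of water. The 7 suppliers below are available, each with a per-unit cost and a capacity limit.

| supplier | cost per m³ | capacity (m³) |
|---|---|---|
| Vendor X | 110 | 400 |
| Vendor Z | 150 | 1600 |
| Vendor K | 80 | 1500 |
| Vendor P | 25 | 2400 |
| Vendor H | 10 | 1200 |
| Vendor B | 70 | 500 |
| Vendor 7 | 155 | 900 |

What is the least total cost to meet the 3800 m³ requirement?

Use suppliers in increasing cost order.
Vendor H (10): use full 1200 ; 2600 m³ to go.
Vendor P at 25: take all 2400 m³ ; 200 still needed.
Take 200 from Vendor B at 70 to finish.
Vendor K, Vendor X, Vendor Z, Vendor 7: unused.
Cost = 1200×10 + 2400×25 + 200×70 = 86000.

86000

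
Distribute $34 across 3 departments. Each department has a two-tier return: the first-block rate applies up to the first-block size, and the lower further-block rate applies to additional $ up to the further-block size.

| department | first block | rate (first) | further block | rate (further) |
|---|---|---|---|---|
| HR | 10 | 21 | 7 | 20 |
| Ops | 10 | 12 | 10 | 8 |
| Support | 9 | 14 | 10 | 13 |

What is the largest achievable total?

580

Order all 6 blocks by rate: HR/first 21 > HR/second 20 > Support/first 14 > Support/second 13 > Ops/first 12 > Ops/second 8.
HR/first (21): +10 — 24 left.
Fill HR second block (7 at 20) — 17 left.
Support/first (14): +9 — 8 left.
Support second at 13: only 8 left, fill 8.
Total = 21×10 + 20×7 + 14×9 + 13×8 = 580.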